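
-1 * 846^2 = -715716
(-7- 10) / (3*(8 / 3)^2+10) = -51 / 94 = -0.54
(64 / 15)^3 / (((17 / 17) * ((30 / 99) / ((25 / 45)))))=1441792 / 10125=142.40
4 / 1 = 4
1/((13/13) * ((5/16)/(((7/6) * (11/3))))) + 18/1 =1426/45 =31.69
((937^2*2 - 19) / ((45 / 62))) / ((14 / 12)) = 217733956 / 105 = 2073656.72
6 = 6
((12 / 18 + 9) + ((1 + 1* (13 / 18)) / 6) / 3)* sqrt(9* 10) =3163* sqrt(10) / 108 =92.61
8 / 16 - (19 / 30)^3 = 6641 / 27000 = 0.25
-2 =-2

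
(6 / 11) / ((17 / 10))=60 / 187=0.32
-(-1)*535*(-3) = -1605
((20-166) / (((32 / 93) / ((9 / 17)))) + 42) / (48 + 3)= -3.58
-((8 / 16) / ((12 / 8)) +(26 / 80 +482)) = -57919 / 120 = -482.66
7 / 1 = 7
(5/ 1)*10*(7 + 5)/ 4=150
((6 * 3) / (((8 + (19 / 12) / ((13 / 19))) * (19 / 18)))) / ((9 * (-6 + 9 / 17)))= -31824 / 947701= -0.03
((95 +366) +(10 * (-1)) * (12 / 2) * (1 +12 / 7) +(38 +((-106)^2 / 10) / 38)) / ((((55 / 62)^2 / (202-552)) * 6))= -27108.98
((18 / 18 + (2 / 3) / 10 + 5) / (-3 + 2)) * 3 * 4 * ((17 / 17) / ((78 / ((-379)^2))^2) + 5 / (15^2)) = -246887451.48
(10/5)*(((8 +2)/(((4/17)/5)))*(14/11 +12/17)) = 9250/11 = 840.91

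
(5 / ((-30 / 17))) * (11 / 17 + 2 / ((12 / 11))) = -253 / 36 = -7.03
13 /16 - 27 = -419 /16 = -26.19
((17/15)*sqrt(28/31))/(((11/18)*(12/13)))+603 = 221*sqrt(217)/1705+603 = 604.91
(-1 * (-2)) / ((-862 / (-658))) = 658 / 431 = 1.53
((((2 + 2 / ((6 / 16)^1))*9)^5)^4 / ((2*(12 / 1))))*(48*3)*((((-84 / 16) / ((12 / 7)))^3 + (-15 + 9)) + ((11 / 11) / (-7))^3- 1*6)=-206155000899876761205355335925311540079104 / 343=-601034988046287933543310000000000000000.00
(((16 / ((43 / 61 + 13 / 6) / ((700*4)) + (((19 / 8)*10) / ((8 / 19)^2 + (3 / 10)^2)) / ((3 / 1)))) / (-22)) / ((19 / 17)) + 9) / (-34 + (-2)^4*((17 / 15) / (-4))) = -8243703458400285 / 35381630263641398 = -0.23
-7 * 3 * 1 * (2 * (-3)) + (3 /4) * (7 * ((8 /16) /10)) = 126.26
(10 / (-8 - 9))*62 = -36.47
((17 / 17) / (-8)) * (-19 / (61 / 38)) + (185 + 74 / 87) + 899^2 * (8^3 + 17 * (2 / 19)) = 167481739019153 / 403332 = 415245353.75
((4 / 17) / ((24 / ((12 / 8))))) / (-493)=-1 / 33524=-0.00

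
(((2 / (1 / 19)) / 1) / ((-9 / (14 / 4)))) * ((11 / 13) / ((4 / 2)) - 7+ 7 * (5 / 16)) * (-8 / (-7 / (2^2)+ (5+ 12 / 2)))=-242858 / 4329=-56.10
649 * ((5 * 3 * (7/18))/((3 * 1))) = 22715/18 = 1261.94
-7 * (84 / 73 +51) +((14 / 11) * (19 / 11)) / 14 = -364.90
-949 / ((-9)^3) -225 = -223.70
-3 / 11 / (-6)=1 / 22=0.05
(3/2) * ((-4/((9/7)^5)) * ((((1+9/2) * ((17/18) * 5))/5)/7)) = -448987/354294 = -1.27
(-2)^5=-32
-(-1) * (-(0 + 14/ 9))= -1.56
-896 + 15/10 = -1789/2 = -894.50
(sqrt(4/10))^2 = 2/5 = 0.40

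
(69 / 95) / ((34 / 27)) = 1863 / 3230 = 0.58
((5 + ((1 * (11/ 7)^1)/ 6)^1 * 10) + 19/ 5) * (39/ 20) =15587/ 700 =22.27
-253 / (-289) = 253 / 289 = 0.88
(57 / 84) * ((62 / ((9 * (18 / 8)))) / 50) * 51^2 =170221 / 1575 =108.08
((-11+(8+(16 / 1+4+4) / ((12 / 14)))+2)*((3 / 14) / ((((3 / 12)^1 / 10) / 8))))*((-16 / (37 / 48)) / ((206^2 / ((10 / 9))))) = -2764800 / 2747731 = -1.01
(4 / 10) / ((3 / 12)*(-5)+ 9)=8 / 155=0.05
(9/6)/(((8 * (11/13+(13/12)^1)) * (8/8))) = 117/1204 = 0.10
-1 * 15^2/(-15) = 15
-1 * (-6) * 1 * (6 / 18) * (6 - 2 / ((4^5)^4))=3298534883327 / 274877906944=12.00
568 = 568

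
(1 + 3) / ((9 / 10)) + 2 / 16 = 329 / 72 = 4.57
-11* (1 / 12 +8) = -1067 / 12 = -88.92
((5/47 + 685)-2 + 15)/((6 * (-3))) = -10937/282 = -38.78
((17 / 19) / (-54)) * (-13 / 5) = 221 / 5130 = 0.04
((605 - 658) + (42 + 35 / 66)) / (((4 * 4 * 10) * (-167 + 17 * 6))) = 691 / 686400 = 0.00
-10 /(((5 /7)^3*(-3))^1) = 686 /75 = 9.15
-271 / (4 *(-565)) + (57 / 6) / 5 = 913 / 452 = 2.02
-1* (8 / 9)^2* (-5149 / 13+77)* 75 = 6636800 / 351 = 18908.26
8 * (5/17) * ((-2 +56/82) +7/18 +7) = 89620/6273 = 14.29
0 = 0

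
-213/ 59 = -3.61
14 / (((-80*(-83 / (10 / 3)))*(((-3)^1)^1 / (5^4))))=-4375 / 2988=-1.46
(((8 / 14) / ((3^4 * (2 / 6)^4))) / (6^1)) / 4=1 / 42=0.02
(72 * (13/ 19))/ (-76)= -0.65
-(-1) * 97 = 97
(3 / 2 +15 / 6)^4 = 256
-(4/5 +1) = -9/5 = -1.80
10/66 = 5/33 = 0.15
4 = 4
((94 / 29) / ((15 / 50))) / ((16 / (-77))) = -18095 / 348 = -52.00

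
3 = 3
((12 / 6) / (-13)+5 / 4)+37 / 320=5041 / 4160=1.21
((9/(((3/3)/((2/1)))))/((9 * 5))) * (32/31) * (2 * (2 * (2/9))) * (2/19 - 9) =-86528/26505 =-3.26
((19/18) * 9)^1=19/2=9.50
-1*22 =-22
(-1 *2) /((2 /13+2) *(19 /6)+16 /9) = -117 /503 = -0.23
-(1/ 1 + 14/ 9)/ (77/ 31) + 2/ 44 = -1363/ 1386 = -0.98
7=7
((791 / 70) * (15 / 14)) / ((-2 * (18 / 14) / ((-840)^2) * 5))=-664440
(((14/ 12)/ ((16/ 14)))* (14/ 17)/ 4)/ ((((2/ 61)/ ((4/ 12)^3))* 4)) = 0.06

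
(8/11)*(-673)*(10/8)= -6730/11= -611.82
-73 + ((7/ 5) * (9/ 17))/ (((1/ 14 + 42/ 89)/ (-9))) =-4907267/ 57545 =-85.28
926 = 926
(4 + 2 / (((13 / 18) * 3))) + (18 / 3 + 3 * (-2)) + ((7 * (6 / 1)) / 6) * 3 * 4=1156 / 13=88.92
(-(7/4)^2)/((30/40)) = -49/12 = -4.08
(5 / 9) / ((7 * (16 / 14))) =5 / 72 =0.07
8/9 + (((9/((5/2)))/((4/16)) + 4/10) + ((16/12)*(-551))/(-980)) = 36247/2205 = 16.44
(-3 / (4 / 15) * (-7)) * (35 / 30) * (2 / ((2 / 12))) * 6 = 6615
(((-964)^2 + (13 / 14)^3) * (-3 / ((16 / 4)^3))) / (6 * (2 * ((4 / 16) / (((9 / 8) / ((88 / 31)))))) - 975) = 711447327459 / 15800347136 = 45.03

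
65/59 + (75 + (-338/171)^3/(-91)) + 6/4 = 320859025481/4130174286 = 77.69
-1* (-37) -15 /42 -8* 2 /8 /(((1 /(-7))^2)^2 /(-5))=336653 /14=24046.64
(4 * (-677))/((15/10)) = -5416/3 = -1805.33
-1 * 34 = -34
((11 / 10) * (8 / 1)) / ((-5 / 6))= -264 / 25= -10.56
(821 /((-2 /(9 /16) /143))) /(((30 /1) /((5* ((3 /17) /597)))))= -352209 /216512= -1.63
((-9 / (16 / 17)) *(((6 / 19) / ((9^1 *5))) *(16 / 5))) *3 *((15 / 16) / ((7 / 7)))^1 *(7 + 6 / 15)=-16983 / 3800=-4.47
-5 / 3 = -1.67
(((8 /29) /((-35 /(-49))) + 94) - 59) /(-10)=-5131 /1450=-3.54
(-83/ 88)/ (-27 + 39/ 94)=0.04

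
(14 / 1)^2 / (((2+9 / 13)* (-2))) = -36.40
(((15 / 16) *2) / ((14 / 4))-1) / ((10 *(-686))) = 13 / 192080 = 0.00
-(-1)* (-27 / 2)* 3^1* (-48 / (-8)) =-243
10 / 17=0.59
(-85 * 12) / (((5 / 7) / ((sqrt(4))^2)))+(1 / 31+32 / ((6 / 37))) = -512861 / 93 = -5514.63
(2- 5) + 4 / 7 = -17 / 7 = -2.43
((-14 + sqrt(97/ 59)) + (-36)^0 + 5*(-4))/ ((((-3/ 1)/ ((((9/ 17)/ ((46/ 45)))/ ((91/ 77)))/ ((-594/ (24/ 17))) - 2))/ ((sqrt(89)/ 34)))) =86456*sqrt(89)*(-1947 + sqrt(5723))/ 260010699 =-5.87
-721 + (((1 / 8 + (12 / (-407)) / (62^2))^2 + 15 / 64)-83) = -122957940634520 / 152980330129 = -803.75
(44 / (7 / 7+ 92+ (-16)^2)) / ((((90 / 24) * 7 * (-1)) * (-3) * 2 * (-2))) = -44 / 109935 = -0.00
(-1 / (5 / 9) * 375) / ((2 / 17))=-11475 / 2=-5737.50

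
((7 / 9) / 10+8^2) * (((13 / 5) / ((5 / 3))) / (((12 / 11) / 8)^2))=5375.70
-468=-468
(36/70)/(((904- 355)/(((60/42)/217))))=4/648613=0.00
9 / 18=1 / 2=0.50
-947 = -947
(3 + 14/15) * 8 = 472/15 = 31.47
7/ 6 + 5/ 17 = 149/ 102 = 1.46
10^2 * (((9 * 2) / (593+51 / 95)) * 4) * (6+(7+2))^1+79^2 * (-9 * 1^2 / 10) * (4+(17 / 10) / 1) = -89750639169 / 2819300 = -31834.37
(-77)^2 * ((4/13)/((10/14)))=166012/65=2554.03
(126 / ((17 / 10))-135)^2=1071225 / 289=3706.66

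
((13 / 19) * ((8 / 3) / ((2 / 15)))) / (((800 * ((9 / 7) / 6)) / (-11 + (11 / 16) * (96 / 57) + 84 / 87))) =-445081 / 628140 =-0.71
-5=-5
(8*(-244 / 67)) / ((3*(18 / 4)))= -3904 / 1809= -2.16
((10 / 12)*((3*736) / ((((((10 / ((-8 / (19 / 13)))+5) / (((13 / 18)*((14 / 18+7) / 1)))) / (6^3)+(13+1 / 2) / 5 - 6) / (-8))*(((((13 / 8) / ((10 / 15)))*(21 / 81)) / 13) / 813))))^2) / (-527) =-289516824409278857084928000 / 22809555950423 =-12692786525022.63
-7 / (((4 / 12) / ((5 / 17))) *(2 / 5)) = -15.44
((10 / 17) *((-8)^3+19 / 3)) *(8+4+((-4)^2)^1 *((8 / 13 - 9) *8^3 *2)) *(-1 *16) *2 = -1307466377.07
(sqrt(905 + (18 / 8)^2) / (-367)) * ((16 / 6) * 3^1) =-2 * sqrt(14561) / 367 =-0.66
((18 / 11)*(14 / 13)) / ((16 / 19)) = 1197 / 572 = 2.09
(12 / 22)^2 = 0.30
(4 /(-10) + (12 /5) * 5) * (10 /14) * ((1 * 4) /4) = 58 /7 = 8.29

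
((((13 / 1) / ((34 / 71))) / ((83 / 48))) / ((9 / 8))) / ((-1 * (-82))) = 29536 / 173553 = 0.17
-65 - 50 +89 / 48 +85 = -1351 / 48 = -28.15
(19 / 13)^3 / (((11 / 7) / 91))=336091 / 1859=180.79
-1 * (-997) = 997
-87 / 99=-29 / 33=-0.88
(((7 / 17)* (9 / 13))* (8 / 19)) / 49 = 72 / 29393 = 0.00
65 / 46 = 1.41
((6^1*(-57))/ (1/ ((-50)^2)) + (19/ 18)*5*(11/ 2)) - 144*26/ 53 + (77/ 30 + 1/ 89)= -725979443761/ 849060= -855039.04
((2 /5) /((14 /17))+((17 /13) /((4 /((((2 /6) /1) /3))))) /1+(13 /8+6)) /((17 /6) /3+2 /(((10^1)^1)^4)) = 33362125 /3868319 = 8.62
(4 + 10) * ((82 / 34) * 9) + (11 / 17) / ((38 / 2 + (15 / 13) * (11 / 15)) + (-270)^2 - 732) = 4847991515 / 15953514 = 303.88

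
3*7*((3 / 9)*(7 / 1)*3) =147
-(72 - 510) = 438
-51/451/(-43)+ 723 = 14021190/19393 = 723.00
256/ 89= 2.88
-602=-602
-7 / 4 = -1.75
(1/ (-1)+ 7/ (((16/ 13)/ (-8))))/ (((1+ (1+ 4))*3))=-31/ 12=-2.58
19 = 19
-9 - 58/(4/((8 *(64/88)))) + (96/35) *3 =-32777/385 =-85.14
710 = 710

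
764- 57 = 707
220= 220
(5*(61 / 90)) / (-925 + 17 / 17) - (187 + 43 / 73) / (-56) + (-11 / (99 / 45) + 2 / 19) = -35724013 / 23068584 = -1.55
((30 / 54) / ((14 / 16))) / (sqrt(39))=40 * sqrt(39) / 2457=0.10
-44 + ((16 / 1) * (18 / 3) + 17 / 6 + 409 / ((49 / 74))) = 197717 / 294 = 672.51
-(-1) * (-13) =-13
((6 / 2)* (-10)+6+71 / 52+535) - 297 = 11199 / 52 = 215.37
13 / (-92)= -13 / 92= -0.14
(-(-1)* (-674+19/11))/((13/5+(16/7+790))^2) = -9058875/8514088451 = -0.00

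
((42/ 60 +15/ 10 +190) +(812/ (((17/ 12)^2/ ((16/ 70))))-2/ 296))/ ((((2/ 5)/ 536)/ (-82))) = -334474626602/ 10693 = -31279774.30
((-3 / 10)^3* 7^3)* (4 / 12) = -3087 / 1000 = -3.09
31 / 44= 0.70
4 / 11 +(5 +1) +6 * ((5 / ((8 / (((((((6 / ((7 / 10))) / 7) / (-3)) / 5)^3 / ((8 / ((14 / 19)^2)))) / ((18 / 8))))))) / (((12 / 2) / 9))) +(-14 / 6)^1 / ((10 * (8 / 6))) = 2360155003 / 381374840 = 6.19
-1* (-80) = 80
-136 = -136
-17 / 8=-2.12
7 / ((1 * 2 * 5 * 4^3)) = 7 / 640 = 0.01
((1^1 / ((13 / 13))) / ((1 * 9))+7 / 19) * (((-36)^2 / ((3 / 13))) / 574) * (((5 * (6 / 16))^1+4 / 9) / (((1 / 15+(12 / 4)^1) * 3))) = 10855 / 9177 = 1.18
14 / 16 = 7 / 8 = 0.88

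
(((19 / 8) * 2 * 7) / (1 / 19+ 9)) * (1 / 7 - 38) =-95665 / 688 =-139.05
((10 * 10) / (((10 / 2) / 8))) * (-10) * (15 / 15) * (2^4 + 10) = -41600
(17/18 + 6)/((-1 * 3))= -125/54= -2.31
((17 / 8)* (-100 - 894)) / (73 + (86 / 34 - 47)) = -143633 / 1940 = -74.04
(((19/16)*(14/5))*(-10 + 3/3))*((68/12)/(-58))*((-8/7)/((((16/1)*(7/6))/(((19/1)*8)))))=-55233/2030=-27.21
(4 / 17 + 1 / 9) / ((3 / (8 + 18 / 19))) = 530 / 513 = 1.03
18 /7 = 2.57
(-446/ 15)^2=198916/ 225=884.07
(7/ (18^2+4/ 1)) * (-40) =-35/ 41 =-0.85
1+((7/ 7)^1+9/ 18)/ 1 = 5/ 2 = 2.50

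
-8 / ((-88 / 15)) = 15 / 11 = 1.36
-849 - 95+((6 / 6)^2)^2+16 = -927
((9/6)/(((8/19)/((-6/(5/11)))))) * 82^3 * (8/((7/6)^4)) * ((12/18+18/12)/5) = -2912241968064/60025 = -48517150.65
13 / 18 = 0.72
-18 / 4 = -9 / 2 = -4.50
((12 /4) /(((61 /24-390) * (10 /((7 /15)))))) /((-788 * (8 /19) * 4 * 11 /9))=3591 /16120746400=0.00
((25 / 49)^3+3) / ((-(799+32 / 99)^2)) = -3612374172 / 736721766179161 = -0.00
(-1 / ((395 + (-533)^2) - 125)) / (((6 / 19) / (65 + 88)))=-57 / 33454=-0.00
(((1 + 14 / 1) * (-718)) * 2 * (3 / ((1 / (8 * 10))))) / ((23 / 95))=-491112000 / 23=-21352695.65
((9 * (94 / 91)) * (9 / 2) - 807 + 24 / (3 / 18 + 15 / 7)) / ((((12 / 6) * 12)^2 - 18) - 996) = 1110397 / 644371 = 1.72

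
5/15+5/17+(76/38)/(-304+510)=3347/5253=0.64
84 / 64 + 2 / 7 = 179 / 112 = 1.60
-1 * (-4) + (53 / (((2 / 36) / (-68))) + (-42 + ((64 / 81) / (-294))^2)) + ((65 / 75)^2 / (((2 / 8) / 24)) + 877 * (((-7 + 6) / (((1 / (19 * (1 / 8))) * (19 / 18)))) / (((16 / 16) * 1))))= -947226001663469 / 14177664900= -66811.14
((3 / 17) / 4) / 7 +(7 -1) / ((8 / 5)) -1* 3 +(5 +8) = 1637 / 119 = 13.76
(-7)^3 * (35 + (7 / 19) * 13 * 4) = -352947 / 19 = -18576.16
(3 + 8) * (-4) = -44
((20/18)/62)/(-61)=-5/17019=-0.00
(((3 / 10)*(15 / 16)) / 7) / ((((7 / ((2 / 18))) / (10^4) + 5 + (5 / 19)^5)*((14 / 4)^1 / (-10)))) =-139280568750 / 6075617517613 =-0.02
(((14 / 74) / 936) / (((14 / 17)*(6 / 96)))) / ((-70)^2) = 17 / 21212100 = 0.00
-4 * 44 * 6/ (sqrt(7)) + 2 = 2 - 1056 * sqrt(7)/ 7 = -397.13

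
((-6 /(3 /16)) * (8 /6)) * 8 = -1024 /3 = -341.33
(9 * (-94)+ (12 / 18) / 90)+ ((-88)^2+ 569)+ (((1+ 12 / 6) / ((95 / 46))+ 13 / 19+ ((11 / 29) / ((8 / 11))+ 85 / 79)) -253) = 67863113423 / 9402264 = 7217.74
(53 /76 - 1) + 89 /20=394 /95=4.15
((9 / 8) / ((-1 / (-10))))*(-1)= -45 / 4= -11.25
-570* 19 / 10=-1083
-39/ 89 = -0.44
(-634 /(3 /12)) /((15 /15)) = -2536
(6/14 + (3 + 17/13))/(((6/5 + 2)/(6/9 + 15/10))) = 2155/672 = 3.21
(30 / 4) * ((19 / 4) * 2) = 285 / 4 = 71.25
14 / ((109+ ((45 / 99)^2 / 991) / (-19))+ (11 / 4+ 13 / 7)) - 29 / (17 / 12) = -2506877828516 / 123204103893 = -20.35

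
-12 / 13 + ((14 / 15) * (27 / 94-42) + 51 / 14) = -1548793 / 42770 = -36.21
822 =822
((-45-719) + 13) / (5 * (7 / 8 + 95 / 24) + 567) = -4506 / 3547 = -1.27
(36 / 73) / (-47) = -36 / 3431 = -0.01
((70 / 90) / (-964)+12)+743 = 755.00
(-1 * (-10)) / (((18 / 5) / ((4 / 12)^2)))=25 / 81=0.31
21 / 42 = 1 / 2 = 0.50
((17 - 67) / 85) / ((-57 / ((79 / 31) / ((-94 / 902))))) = -356290 / 1411833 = -0.25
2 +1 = 3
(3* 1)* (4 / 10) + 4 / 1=26 / 5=5.20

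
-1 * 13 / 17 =-13 / 17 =-0.76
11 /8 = 1.38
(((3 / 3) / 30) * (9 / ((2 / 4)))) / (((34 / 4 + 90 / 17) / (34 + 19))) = 5406 / 2345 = 2.31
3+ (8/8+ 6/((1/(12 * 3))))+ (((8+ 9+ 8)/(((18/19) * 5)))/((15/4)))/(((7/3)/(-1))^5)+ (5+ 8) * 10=5882108/16807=349.98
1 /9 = 0.11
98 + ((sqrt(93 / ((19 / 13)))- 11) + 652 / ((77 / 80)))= sqrt(22971) / 19 + 58859 / 77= 772.38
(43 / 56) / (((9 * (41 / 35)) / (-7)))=-1505 / 2952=-0.51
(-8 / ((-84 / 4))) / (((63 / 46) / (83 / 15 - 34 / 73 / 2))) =2135872 / 1448685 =1.47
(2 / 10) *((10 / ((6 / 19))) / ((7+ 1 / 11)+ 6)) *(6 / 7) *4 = 209 / 126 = 1.66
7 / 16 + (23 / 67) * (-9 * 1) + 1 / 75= -212153 / 80400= -2.64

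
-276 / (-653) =276 / 653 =0.42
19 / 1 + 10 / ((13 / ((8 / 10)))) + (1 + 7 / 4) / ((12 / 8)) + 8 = 2297 / 78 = 29.45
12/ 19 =0.63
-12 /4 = -3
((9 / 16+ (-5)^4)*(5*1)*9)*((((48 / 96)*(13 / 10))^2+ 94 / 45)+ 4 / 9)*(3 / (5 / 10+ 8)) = 319517307 / 10880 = 29367.40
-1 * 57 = -57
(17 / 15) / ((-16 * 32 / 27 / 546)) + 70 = 47831 / 1280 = 37.37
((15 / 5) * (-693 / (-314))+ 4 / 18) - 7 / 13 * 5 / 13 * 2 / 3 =3202351 / 477594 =6.71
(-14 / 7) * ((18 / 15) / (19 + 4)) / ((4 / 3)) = -9 / 115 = -0.08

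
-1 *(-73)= 73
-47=-47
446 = 446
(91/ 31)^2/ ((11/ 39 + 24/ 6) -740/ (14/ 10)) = -2260713/ 137548891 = -0.02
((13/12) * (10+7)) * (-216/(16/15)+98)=-46189/24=-1924.54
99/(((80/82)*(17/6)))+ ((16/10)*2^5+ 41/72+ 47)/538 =118526537/3292560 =36.00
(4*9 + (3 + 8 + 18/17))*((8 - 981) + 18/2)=-787588/17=-46328.71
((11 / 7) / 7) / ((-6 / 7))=-11 / 42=-0.26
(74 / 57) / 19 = 74 / 1083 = 0.07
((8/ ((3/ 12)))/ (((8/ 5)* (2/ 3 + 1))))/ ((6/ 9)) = 18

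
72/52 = 18/13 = 1.38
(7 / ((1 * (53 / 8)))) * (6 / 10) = 168 / 265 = 0.63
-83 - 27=-110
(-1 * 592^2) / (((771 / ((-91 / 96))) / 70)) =69764240 / 2313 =30161.80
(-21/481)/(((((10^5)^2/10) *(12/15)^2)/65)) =-21/4736000000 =-0.00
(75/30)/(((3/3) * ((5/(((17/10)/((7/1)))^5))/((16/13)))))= 1419857/2731137500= 0.00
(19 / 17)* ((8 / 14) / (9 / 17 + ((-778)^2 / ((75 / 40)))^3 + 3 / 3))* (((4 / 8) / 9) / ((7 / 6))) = 42750 / 47289263330914324385267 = 0.00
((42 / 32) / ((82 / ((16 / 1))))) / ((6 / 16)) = 28 / 41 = 0.68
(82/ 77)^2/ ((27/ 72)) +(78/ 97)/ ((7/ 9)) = 7001606/ 1725339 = 4.06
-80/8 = -10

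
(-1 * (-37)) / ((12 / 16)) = 148 / 3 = 49.33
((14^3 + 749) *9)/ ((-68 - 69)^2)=31437/ 18769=1.67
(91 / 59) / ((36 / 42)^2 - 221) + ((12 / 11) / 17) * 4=29731943 / 119079169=0.25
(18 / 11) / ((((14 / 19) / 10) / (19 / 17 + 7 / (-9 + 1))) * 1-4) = -2565 / 5794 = -0.44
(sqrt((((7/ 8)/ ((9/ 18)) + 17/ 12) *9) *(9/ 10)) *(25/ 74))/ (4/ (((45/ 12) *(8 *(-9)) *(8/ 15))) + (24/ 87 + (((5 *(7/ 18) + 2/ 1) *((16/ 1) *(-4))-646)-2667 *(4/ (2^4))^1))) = -3915 *sqrt(285)/ 60450748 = -0.00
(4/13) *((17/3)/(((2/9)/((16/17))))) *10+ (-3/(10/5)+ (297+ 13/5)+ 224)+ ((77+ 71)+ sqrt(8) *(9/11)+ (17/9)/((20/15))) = 18 *sqrt(2)/11+ 581383/780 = 747.68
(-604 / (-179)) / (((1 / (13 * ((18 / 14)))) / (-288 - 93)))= -26924508 / 1253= -21488.04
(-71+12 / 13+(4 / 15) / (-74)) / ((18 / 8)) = -31.15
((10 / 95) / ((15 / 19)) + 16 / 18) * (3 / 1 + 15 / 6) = 253 / 45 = 5.62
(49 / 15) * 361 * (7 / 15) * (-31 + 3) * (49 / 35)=-24269308 / 1125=-21572.72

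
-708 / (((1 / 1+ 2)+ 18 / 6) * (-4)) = 59 / 2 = 29.50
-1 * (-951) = 951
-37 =-37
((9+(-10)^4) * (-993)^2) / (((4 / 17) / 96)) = 4026700691928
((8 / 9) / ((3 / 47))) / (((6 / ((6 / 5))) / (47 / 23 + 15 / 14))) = 188564 / 21735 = 8.68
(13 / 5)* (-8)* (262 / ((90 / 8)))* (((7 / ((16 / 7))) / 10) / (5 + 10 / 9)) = -166894 / 6875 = -24.28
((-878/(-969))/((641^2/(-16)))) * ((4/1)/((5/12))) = -224768/663572815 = -0.00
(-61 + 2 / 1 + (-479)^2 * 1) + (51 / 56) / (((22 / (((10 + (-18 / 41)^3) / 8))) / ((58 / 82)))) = 3194225186769487 / 13925350208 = 229382.04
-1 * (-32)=32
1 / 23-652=-14995 / 23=-651.96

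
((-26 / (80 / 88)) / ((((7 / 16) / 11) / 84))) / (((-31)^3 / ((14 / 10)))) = 2114112 / 744775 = 2.84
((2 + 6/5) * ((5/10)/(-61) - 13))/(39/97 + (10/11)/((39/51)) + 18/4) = -352212432/51536765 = -6.83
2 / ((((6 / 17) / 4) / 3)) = 68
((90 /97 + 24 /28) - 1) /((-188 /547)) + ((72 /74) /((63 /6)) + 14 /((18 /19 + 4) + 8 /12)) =57142699 /188924960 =0.30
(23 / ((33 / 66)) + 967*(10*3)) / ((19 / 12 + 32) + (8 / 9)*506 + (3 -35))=1046016 / 16249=64.37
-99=-99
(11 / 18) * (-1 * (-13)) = 143 / 18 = 7.94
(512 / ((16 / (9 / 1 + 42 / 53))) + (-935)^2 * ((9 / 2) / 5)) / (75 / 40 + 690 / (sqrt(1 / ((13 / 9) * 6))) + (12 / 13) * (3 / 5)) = -9132716398260 / 19711104298681 + 864824133992000 * sqrt(78) / 19711104298681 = 387.03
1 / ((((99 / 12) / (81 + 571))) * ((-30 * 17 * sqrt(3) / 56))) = -73024 * sqrt(3) / 25245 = -5.01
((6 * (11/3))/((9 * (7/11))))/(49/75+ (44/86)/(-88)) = 1040600/175413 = 5.93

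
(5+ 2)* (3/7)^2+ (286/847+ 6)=587/77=7.62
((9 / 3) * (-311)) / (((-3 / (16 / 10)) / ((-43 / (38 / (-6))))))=3378.44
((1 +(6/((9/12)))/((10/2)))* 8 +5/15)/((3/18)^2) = 760.80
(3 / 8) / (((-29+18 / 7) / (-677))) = 14217 / 1480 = 9.61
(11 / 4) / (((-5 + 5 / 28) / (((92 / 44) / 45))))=-161 / 6075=-0.03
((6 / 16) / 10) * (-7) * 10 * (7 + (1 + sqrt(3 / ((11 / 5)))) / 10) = -1491 / 80 - 21 * sqrt(165) / 880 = -18.94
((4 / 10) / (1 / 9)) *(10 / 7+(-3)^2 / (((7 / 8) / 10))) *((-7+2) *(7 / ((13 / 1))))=-13140 / 13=-1010.77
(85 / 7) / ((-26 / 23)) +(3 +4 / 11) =-7.38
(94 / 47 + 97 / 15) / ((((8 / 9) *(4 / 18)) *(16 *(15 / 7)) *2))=8001 / 12800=0.63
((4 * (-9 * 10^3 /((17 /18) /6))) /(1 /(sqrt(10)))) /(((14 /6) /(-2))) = 23328000 * sqrt(10) /119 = 619912.72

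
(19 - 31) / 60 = -1 / 5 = -0.20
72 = 72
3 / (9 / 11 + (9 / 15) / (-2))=110 / 19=5.79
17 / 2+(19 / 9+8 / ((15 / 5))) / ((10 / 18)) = 17.10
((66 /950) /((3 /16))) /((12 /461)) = 20284 /1425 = 14.23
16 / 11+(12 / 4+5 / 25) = 256 / 55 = 4.65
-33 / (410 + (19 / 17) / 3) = -1683 / 20929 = -0.08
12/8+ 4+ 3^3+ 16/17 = 1137/34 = 33.44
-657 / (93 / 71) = -15549 / 31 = -501.58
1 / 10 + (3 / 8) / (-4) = 1 / 160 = 0.01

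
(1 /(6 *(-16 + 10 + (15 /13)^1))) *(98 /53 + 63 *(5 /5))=-6383 /2862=-2.23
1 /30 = 0.03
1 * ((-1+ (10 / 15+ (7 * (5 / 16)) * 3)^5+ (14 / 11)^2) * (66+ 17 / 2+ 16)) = 110185628389935407 / 61662560256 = 1786912.97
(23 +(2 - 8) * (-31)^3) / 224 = 178769 / 224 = 798.08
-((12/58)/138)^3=-1/296740963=-0.00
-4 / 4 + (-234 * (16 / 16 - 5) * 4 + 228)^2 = 15776783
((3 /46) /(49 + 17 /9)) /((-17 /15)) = -405 /358156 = -0.00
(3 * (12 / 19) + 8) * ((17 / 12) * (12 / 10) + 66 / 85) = 39574 / 1615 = 24.50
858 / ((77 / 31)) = 2418 / 7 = 345.43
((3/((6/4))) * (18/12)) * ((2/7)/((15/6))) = 12/35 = 0.34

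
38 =38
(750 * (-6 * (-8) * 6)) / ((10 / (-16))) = -345600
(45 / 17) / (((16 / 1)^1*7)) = 45 / 1904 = 0.02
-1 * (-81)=81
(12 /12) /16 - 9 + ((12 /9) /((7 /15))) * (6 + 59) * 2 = 362.49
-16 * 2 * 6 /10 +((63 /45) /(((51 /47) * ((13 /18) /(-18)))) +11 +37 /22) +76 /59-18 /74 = -1996920353 /53068730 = -37.63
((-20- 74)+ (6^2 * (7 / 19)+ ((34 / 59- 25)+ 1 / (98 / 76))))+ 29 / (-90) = -517631971 / 4943610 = -104.71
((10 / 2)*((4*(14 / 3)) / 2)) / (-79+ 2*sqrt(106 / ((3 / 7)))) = -2212 / 3151 - 56*sqrt(2226) / 9453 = -0.98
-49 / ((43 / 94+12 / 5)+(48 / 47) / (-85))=-78302 / 4547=-17.22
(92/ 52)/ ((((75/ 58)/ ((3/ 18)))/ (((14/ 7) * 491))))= 654994/ 2925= 223.93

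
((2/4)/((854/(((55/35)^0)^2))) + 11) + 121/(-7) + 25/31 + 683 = 35873399/52948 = 677.52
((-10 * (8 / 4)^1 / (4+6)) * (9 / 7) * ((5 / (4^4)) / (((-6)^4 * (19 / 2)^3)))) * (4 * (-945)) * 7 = 525 / 438976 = 0.00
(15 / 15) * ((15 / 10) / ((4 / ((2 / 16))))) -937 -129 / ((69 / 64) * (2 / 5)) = -1236.08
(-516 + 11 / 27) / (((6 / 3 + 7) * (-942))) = 13921 / 228906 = 0.06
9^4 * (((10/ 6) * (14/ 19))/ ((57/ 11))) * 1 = 561330/ 361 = 1554.93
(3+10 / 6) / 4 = 1.17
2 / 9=0.22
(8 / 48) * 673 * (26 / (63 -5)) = 8749 / 174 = 50.28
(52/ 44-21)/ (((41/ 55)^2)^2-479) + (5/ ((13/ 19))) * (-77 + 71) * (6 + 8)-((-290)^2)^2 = -201377795768492162985/ 28472103491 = -7072810613.80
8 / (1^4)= 8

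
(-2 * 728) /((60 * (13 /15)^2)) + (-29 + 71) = 9.69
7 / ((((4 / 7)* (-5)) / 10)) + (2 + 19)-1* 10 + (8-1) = -13 / 2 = -6.50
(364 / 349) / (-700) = -13 / 8725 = -0.00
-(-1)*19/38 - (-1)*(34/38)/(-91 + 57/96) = 53879/109934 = 0.49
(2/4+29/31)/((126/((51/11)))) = 1513/28644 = 0.05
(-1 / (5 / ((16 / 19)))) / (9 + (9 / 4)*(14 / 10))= -64 / 4617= -0.01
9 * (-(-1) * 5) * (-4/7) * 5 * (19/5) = -3420/7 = -488.57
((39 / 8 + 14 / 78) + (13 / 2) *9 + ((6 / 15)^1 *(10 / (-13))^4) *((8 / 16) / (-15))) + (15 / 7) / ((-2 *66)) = 1117782957 / 17593576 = 63.53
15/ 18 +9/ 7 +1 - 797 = -33343/ 42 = -793.88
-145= -145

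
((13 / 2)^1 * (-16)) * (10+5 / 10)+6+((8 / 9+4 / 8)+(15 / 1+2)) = -19217 / 18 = -1067.61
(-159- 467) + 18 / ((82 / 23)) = -25459 / 41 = -620.95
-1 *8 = -8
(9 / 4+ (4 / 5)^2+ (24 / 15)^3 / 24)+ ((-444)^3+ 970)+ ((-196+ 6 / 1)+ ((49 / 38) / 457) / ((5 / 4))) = -1140003238404947 / 13024500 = -87527600.94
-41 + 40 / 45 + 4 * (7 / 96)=-2867 / 72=-39.82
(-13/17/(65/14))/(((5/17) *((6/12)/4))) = -112/25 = -4.48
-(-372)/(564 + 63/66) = 2728/4143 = 0.66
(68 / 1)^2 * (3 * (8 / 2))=55488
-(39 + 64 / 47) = -1897 / 47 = -40.36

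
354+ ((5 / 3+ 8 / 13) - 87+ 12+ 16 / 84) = 25614 / 91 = 281.47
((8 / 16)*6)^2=9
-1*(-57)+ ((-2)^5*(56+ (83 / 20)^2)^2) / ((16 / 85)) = -14582461857 / 16000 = -911403.87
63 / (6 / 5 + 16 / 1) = 3.66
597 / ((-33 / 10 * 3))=-1990 / 33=-60.30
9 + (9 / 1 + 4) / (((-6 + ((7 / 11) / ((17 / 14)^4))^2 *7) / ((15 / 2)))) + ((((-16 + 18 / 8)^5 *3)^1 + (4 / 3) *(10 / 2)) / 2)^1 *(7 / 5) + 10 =-14452581189678511910663 / 14002803474302976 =-1032120.55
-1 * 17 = -17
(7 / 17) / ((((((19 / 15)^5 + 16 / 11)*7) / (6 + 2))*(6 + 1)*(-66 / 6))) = -6075000 / 4687063591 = -0.00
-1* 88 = -88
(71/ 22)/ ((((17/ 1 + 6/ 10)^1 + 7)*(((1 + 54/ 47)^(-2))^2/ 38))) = 701887404745/ 6602208393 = 106.31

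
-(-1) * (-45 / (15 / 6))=-18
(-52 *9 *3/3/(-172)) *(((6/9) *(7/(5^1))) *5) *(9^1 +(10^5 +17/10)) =273029211/215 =1269903.31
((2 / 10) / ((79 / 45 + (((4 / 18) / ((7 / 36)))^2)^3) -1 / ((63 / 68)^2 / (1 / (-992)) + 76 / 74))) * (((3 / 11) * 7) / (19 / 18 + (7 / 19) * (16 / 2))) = 69155466546606048 / 2889127515912677171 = 0.02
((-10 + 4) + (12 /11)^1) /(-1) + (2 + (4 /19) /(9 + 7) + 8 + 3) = 14983 /836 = 17.92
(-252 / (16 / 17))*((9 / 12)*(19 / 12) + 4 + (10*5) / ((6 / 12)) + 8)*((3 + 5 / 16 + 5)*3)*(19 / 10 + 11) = -99832173651 / 10240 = -9749235.71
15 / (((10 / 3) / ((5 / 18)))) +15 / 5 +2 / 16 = 35 / 8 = 4.38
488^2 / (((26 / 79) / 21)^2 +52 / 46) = 7537550874336 / 35787427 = 210620.08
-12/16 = -0.75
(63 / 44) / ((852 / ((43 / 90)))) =301 / 374880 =0.00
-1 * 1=-1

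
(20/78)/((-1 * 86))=-5/1677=-0.00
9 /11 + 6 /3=31 /11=2.82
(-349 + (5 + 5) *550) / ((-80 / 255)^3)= -683285301 / 4096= -166817.70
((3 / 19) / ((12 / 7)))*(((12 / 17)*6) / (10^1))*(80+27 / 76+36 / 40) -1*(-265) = 164575751 / 613700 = 268.17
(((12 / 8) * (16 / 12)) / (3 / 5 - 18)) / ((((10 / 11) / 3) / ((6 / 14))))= -33 / 203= -0.16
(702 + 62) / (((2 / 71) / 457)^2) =201086291519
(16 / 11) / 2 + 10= 10.73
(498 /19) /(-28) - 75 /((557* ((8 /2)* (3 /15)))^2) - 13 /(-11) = 1781809123 /7262308592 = 0.25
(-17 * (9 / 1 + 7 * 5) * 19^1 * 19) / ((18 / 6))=-270028 / 3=-90009.33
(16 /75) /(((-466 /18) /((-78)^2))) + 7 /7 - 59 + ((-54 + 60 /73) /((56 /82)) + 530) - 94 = 1488274671 /5953150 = 250.00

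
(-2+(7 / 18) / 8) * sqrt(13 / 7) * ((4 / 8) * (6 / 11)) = -281 * sqrt(91) / 3696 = -0.73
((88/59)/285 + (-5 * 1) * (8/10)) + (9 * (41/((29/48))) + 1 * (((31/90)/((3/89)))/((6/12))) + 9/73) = 200979733442/320376195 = 627.32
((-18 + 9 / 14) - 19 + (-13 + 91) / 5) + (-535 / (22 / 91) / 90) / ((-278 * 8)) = -639490661 / 30824640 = -20.75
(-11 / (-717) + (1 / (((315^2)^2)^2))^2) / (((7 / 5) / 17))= 585718865427351116891440825269927978519688 / 3144088754630882626393734226769805908203125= 0.19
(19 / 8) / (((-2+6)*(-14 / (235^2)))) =-1049275 / 448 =-2342.13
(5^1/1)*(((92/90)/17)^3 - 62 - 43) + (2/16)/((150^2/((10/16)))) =-60170368611967/114610464000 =-525.00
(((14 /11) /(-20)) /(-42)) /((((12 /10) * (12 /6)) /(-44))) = -1 /36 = -0.03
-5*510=-2550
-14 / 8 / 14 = -1 / 8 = -0.12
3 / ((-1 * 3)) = -1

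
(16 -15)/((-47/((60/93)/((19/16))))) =-320/27683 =-0.01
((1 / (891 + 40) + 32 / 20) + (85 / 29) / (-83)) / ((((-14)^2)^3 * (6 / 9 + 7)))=3289443 / 121275156301180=0.00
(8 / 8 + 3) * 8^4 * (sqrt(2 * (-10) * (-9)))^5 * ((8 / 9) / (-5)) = -566231040 * sqrt(5) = -1266131096.41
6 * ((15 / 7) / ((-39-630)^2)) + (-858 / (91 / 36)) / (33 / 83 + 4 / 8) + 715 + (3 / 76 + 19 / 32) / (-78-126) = 2166973035837997 / 6433210783104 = 336.84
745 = 745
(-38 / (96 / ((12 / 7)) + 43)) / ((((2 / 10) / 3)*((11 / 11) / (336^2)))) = -7150080 / 11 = -650007.27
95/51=1.86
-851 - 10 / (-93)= -79133 / 93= -850.89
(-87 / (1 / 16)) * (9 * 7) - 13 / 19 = -1666237 / 19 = -87696.68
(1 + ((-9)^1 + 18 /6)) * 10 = -50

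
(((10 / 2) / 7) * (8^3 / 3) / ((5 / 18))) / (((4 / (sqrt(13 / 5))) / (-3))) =-2304 * sqrt(65) / 35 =-530.73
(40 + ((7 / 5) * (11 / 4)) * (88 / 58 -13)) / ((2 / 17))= -41497 / 1160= -35.77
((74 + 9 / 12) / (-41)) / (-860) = 299 / 141040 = 0.00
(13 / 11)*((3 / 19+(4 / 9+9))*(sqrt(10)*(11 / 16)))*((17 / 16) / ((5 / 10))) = 181441*sqrt(10) / 10944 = 52.43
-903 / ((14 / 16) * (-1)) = 1032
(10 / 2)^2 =25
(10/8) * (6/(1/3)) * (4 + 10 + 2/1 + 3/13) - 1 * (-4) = 9599/26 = 369.19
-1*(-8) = 8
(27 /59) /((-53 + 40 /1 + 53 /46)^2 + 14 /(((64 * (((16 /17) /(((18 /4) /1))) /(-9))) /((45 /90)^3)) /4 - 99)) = 8022418308 /2458362512393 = 0.00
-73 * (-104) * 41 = 311272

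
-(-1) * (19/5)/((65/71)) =1349/325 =4.15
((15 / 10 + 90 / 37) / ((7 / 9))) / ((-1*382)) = -2619 / 197876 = -0.01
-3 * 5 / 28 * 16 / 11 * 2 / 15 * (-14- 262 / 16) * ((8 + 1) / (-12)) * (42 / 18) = -243 / 44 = -5.52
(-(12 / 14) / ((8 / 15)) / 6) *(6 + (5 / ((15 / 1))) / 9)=-815 / 504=-1.62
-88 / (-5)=88 / 5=17.60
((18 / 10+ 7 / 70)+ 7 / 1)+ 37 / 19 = 2061 / 190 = 10.85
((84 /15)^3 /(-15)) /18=-0.65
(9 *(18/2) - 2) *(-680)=-53720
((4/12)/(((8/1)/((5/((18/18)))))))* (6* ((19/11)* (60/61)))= 1425/671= 2.12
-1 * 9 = -9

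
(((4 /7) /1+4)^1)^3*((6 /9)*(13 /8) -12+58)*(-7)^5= -226795520 /3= -75598506.67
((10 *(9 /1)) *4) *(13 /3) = 1560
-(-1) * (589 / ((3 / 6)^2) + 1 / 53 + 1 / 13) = 1623350 / 689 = 2356.10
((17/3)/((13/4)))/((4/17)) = 289/39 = 7.41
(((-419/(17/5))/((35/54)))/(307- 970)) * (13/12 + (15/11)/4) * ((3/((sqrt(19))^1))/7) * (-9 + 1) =-2835792 * sqrt(19)/38475437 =-0.32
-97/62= -1.56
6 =6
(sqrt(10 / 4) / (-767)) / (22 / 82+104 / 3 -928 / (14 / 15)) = 861 * sqrt(10) / 1267085534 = 0.00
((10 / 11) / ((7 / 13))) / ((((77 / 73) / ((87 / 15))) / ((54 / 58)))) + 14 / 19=1056680 / 112651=9.38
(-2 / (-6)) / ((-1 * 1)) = -1 / 3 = -0.33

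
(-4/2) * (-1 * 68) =136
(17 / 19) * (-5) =-4.47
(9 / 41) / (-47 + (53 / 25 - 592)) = -225 / 652802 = -0.00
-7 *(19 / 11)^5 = -17332693 / 161051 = -107.62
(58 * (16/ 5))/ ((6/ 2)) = 928/ 15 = 61.87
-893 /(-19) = 47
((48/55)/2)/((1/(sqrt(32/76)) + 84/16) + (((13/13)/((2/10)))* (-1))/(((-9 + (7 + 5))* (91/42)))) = 290784/2632685 - 16224* sqrt(38)/2632685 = 0.07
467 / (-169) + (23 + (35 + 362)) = 70513 / 169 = 417.24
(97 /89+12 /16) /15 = 131 /1068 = 0.12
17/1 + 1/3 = 52/3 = 17.33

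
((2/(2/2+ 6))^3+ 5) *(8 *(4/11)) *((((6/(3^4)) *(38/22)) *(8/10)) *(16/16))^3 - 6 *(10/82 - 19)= 57387652442415908/506582313323625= 113.28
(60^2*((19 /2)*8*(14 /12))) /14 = 22800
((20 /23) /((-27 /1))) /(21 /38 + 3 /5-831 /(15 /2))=3800 /12937293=0.00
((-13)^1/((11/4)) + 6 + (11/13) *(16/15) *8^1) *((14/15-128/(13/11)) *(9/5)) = -381448484/232375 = -1641.52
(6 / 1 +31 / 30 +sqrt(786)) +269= sqrt(786) +8281 / 30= 304.07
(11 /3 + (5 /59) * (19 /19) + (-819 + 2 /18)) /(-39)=432838 /20709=20.90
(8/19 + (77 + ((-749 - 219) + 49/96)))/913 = -1623485/1665312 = -0.97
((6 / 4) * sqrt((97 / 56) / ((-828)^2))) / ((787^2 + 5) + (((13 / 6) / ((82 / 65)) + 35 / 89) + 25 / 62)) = 113119 * sqrt(1358) / 1082897621104936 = 0.00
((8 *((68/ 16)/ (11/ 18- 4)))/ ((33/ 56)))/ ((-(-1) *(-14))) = 816/ 671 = 1.22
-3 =-3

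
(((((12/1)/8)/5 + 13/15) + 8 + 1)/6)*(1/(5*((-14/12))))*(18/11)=-183/385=-0.48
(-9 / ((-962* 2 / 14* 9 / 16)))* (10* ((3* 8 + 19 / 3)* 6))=211.89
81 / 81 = 1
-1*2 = -2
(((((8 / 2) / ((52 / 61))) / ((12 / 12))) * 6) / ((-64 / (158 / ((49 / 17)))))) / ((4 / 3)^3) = -6635763 / 652288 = -10.17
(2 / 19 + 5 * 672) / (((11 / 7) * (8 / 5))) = 1117235 / 836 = 1336.41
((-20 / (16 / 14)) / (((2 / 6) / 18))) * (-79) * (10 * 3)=2239650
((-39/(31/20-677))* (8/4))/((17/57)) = 520/1343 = 0.39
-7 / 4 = -1.75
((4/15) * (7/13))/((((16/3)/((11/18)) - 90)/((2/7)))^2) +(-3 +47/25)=-1527337576/1363696425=-1.12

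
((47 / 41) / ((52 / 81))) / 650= 0.00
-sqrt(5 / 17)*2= -2*sqrt(85) / 17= -1.08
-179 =-179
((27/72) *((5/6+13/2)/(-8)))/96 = -11/3072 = -0.00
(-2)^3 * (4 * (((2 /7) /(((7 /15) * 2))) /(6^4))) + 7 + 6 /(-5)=38317 /6615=5.79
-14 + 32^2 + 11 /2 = 2031 /2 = 1015.50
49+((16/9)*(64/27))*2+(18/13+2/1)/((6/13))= 15737/243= 64.76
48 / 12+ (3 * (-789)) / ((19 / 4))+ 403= -1735 / 19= -91.32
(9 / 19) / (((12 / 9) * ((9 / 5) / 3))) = 0.59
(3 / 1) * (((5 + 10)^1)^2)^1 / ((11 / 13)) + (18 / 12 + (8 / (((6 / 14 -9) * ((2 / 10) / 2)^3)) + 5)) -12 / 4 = -132.11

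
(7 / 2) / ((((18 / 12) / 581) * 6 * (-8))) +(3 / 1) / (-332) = -337669 / 11952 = -28.25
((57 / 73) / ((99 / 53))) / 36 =1007 / 86724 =0.01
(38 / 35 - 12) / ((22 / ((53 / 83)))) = -10123 / 31955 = -0.32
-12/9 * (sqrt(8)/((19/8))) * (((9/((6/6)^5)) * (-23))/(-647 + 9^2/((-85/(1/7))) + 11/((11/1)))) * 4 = -10510080 * sqrt(2)/7304569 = -2.03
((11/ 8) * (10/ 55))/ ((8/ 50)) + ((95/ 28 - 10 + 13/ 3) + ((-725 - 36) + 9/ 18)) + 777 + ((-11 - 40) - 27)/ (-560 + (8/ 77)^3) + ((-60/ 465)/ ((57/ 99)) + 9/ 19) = 51157195431857/ 3162233406192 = 16.18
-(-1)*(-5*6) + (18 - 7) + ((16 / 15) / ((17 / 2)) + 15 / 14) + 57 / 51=-59567 / 3570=-16.69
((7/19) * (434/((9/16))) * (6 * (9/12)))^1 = 24304/19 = 1279.16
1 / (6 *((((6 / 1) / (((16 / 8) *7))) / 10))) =35 / 9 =3.89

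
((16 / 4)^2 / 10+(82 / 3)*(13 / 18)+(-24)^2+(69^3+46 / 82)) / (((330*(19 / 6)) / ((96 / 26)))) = 29145707216 / 25064325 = 1162.84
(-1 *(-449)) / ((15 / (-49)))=-22001 / 15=-1466.73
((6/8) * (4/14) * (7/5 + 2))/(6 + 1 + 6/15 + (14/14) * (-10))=-51/182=-0.28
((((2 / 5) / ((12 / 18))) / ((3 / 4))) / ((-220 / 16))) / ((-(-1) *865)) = -0.00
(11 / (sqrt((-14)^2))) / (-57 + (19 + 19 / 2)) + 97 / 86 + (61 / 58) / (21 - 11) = 11996107 / 9951060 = 1.21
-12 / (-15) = 0.80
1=1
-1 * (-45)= 45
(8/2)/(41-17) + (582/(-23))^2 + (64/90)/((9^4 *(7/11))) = 1400456746481/2186584470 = 640.48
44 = 44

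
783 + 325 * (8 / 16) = 1891 / 2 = 945.50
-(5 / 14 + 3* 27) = -1139 / 14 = -81.36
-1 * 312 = -312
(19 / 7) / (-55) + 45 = 17306 / 385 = 44.95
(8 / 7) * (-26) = -208 / 7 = -29.71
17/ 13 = 1.31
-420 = -420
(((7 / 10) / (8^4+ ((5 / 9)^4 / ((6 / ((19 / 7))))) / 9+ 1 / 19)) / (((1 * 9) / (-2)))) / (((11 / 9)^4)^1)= -240458983506 / 14129351183267375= -0.00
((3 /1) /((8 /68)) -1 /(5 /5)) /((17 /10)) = 245 /17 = 14.41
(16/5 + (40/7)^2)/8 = 4.48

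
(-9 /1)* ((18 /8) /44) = -81 /176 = -0.46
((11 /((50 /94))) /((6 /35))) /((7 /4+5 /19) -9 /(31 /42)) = -4263182 /359775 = -11.85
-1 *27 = -27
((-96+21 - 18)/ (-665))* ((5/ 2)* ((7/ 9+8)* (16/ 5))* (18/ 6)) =19592/ 665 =29.46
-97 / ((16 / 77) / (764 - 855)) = 679679 / 16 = 42479.94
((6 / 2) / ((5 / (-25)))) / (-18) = 5 / 6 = 0.83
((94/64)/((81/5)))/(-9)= -235/23328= -0.01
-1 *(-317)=317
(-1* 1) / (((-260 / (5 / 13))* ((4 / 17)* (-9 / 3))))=-17 / 8112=-0.00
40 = 40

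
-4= -4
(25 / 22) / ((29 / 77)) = 175 / 58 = 3.02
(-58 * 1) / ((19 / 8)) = -464 / 19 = -24.42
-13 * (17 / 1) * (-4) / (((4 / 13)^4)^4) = 147057070629482744861 / 1073741824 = 136957569634.06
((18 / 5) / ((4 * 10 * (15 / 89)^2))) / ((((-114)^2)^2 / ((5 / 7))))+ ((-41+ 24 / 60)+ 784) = 439450544038321 / 591136056000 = 743.40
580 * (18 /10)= 1044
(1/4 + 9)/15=37/60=0.62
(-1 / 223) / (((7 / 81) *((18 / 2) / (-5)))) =45 / 1561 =0.03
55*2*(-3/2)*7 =-1155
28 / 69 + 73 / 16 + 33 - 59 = -23219 / 1104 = -21.03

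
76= 76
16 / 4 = 4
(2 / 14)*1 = 1 / 7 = 0.14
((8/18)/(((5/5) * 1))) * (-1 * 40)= -160/9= -17.78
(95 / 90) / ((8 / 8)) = 19 / 18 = 1.06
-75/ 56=-1.34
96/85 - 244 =-242.87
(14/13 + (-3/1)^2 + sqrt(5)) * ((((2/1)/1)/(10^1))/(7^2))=sqrt(5)/245 + 131/3185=0.05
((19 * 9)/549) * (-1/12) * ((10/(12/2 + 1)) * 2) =-95/1281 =-0.07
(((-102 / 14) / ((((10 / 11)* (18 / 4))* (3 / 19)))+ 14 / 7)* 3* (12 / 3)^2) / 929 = -46768 / 97545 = -0.48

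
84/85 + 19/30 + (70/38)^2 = 923297/184110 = 5.01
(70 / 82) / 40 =0.02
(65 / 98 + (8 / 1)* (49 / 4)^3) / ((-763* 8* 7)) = -5765061 / 16749376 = -0.34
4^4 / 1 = 256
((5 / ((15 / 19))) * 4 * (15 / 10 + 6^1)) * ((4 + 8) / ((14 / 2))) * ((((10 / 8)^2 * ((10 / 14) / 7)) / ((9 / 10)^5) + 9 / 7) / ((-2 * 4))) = -427627015 / 6751269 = -63.34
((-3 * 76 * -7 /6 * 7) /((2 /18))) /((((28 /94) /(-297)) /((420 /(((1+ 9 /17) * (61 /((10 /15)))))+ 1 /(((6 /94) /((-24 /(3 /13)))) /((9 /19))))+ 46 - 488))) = 16043156842482 /793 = 20230967014.48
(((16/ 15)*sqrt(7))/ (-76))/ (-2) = 0.02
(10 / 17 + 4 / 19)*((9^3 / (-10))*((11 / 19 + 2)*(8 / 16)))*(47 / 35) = -30939489 / 306850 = -100.83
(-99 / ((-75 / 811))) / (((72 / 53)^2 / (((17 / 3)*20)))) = 426004513 / 6480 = 65741.44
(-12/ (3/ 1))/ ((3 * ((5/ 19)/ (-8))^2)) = -92416/ 75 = -1232.21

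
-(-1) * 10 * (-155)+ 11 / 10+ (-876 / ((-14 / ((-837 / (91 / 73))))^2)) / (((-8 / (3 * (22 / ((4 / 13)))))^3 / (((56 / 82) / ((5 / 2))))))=381967013985605847 / 36001280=10609817594.97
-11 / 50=-0.22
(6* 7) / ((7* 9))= 2 / 3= 0.67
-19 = -19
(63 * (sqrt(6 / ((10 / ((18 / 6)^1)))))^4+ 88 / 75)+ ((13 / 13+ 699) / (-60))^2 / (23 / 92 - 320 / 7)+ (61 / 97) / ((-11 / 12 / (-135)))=90130385581 / 305615475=294.91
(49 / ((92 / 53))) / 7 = 371 / 92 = 4.03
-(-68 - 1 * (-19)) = 49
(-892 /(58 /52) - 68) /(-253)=25164 /7337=3.43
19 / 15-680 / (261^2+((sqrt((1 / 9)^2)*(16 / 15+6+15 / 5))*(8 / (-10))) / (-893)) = 774022786201 / 615924545685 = 1.26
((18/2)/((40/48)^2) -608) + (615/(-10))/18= -179537/300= -598.46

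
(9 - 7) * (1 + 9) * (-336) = -6720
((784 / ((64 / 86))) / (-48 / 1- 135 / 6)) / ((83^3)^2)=-2107 / 46098592645029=-0.00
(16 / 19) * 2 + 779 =14833 / 19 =780.68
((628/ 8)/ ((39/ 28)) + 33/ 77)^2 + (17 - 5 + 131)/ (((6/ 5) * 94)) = 45202248437/ 14011452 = 3226.09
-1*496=-496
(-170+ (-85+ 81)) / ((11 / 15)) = -2610 / 11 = -237.27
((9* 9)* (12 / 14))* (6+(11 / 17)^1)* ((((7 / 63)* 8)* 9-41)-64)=-5327046 / 119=-44765.09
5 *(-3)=-15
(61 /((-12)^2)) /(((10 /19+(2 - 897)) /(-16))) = 1159 /152955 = 0.01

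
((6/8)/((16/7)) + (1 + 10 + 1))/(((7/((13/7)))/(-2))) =-10257/1568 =-6.54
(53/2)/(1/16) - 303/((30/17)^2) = 98011/300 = 326.70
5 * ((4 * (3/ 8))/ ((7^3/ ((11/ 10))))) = 33/ 1372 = 0.02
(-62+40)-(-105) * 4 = 398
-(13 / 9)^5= -371293 / 59049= -6.29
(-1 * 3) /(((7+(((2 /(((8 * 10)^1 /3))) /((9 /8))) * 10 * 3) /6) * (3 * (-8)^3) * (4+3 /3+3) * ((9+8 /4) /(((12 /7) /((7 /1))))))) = 9 /12142592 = 0.00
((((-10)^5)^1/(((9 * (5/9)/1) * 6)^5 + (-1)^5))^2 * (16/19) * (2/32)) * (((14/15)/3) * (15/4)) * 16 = 560000000000/33657927229800057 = 0.00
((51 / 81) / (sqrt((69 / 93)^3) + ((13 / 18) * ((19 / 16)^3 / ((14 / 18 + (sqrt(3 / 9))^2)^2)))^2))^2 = 0.16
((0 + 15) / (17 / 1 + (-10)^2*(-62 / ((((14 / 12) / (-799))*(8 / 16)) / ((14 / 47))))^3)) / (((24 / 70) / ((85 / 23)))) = 0.00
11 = 11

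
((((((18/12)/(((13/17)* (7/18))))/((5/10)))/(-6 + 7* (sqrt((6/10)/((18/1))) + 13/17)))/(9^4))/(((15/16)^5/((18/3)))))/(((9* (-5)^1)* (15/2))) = -41213231104* sqrt(30)/5684052126796875 - 53334769664/2652557659171875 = -0.00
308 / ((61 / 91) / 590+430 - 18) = 16536520 / 22120341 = 0.75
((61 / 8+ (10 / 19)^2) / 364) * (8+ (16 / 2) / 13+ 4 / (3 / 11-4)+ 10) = 106688175 / 280153328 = 0.38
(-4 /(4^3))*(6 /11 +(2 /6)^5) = -1469 /42768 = -0.03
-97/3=-32.33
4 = 4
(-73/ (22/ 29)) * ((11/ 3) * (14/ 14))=-2117/ 6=-352.83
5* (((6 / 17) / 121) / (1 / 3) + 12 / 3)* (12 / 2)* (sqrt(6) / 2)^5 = 556605* sqrt(6) / 4114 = 331.40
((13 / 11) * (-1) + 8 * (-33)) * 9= -26253 / 11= -2386.64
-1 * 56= -56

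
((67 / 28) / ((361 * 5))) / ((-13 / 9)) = -603 / 657020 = -0.00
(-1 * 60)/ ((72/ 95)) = -475/ 6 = -79.17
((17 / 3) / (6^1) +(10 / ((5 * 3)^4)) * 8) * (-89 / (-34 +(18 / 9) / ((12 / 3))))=1704973 / 678375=2.51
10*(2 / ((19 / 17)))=340 / 19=17.89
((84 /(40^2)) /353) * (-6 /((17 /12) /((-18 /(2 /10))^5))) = 22320522000 /6001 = 3719467.09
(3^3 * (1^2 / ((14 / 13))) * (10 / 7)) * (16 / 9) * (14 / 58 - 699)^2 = 1281164651520 / 41209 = 31089438.02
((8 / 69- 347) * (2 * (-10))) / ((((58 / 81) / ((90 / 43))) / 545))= 316983172500 / 28681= 11052026.52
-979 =-979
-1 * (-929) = 929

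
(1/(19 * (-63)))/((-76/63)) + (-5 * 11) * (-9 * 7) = 5003461/1444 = 3465.00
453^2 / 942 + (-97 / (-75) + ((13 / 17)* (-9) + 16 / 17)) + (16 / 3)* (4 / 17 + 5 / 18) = 778037149 / 3603150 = 215.93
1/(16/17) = 17/16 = 1.06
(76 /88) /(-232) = -19 /5104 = -0.00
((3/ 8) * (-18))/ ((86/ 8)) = -27/ 43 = -0.63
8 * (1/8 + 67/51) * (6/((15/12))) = 4696/85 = 55.25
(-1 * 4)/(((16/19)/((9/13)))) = -171/52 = -3.29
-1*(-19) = 19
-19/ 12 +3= 1.42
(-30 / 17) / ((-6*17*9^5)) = 5 / 17065161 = 0.00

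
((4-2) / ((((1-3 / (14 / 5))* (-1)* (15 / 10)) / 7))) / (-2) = -196 / 3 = -65.33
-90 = -90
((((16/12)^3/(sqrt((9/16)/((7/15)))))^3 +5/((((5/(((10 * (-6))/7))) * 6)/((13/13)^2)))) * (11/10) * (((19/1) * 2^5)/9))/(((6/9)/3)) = -3344/7 +196360536064 * sqrt(105)/597871125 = 2887.72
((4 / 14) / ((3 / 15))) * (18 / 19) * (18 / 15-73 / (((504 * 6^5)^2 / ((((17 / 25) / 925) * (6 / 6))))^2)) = 7967797377527842156606017751577837 / 4906097459311125031613890560000000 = 1.62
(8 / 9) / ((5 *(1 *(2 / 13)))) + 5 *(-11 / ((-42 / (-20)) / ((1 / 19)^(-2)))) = -9453.61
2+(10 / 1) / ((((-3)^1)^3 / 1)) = 44 / 27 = 1.63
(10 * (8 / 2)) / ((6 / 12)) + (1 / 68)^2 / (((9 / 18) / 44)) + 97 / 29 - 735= -10922725 / 16762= -651.64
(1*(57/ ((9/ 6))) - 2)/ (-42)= -6/ 7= -0.86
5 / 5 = 1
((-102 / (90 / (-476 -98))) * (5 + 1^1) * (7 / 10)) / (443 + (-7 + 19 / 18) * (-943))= 1229508 / 2721875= 0.45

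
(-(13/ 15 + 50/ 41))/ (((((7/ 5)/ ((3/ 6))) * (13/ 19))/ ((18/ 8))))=-73131/ 29848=-2.45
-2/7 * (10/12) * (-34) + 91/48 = 1119/112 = 9.99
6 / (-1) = -6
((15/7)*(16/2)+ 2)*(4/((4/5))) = 670/7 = 95.71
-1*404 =-404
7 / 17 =0.41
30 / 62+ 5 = 170 / 31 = 5.48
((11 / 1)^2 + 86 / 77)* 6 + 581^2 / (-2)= -25879361 / 154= -168047.80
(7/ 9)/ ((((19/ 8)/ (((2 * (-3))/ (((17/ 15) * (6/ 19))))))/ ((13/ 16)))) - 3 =-761/ 102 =-7.46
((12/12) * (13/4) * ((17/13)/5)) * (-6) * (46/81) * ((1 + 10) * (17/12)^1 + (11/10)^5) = -2016837823/40500000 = -49.80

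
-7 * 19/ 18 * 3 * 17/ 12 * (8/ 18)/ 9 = -2261/ 1458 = -1.55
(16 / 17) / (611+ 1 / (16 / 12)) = 64 / 41599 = 0.00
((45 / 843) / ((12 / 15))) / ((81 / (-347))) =-8675 / 30348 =-0.29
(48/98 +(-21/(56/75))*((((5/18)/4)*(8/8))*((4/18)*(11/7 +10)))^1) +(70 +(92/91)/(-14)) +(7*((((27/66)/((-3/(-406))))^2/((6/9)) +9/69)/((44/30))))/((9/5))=12256.61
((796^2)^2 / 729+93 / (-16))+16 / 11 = 70658584881113 / 128304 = 550712252.78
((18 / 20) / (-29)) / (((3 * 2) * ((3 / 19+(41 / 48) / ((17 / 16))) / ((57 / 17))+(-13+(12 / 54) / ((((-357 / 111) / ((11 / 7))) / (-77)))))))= 128877 / 108453620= 0.00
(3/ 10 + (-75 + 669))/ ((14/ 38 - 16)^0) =5943/ 10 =594.30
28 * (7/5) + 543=2911/5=582.20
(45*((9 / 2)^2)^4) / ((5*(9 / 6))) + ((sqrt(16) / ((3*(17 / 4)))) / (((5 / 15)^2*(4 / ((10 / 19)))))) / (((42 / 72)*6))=291985939263 / 289408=1008907.63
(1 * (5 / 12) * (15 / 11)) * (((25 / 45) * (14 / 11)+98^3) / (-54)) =-1164725975 / 117612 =-9903.12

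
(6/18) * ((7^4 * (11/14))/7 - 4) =177/2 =88.50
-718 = -718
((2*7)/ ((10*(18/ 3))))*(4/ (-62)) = -7/ 465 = -0.02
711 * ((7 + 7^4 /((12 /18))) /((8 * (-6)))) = -1710429 /32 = -53450.91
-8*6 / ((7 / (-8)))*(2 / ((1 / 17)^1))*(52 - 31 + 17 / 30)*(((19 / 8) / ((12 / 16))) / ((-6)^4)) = 835924 / 8505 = 98.29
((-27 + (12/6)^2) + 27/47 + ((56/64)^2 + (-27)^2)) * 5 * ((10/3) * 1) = 53191975/4512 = 11789.00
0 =0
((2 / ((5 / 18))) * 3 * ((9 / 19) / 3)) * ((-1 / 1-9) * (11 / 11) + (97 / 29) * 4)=31752 / 2755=11.53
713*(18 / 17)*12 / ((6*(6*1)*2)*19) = 2139 / 323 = 6.62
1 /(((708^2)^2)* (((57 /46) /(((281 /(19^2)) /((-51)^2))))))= 6463 /6723965011029664896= 0.00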